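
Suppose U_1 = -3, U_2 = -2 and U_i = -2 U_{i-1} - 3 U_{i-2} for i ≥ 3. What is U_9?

U_3 = -2·(-2) - 3·(-3) = 13
U_4 = -2·13 - 3·(-2) = -20
U_5 = -2·(-20) - 3·13 = 1
U_6 = -2·1 - 3·(-20) = 58
U_7 = -2·58 - 3·1 = -119
U_8 = -2·(-119) - 3·58 = 64
U_9 = -2·64 - 3·(-119) = 229

229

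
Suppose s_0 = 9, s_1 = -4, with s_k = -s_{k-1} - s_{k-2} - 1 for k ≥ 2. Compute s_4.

s_2 = -(-4) - 9 - 1 = -6
s_3 = -(-6) - (-4) - 1 = 9
s_4 = -9 - (-6) - 1 = -4

-4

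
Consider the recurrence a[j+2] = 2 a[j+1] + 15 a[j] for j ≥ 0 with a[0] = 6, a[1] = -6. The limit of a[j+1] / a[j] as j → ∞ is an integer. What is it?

The characteristic equation is r^2 - 2r - 15 = 0, which factors as (r - 5)(r + 3) = 0.
So the roots are 5 and -3. Since |5| > |-3| and the coefficient of 5^j is non-zero, the ratio tends to 5.

5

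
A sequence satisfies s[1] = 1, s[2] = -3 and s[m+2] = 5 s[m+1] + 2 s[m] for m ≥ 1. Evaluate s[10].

-1705103

s[3] = 5·(-3) + 2·1 = -13
s[4] = 5·(-13) + 2·(-3) = -71
s[5] = 5·(-71) + 2·(-13) = -381
s[6] = 5·(-381) + 2·(-71) = -2047
s[7] = 5·(-2047) + 2·(-381) = -10997
s[8] = 5·(-10997) + 2·(-2047) = -59079
s[9] = 5·(-59079) + 2·(-10997) = -317389
s[10] = 5·(-317389) + 2·(-59079) = -1705103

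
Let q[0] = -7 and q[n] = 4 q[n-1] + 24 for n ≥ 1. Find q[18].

68719476728

The fixed point is 24/(1 - 4) = -8, so q[n] + 8 = 4(q[n-1] + 8).
Hence q[n] = 1·4^n - 8.
q[18] = 1·4^{18} - 8 = 1·68719476736 - 8 = 68719476728.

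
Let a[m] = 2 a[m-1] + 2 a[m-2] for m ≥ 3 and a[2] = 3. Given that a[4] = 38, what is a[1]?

Let a[1] = w.
a[3] = 6 + 2w
a[4] = 18 + 4w
So 18 + 4w = 38, giving w = 5.

5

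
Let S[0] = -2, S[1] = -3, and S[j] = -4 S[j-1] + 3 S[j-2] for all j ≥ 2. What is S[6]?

S[2] = -4*(-3) + 3*(-2) = 6
S[3] = -4*6 + 3*(-3) = -33
S[4] = -4*(-33) + 3*6 = 150
S[5] = -4*150 + 3*(-33) = -699
S[6] = -4*(-699) + 3*150 = 3246

3246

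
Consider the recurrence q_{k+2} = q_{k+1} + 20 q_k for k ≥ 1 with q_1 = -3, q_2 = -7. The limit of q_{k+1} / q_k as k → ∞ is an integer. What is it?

The characteristic equation is r^2 - r - 20 = 0, which factors as (r - 5)(r + 4) = 0.
So the roots are 5 and -4. Since |5| > |-4| and the coefficient of 5^k is non-zero, the ratio tends to 5.

5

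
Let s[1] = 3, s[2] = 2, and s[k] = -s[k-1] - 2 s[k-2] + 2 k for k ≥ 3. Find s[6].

s[3] = -2 - 2*3 + 6 = -2
s[4] = -(-2) - 2*2 + 8 = 6
s[5] = -6 - 2*(-2) + 10 = 8
s[6] = -8 - 2*6 + 12 = -8

-8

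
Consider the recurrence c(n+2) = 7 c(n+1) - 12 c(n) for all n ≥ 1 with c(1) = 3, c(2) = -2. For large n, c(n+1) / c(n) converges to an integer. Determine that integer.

The characteristic equation is r^2 - 7r + 12 = 0, which factors as (r - 4)(r - 3) = 0.
So the roots are 4 and 3. Since |4| > |3| and the coefficient of 4^n is non-zero, the ratio tends to 4.

4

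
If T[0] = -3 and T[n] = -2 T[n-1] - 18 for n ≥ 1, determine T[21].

The fixed point is -18/(1 + 2) = -6, so T[n] + 6 = -2(T[n-1] + 6).
Hence T[n] = 3·(-2)^n - 6.
T[21] = 3·(-2)^{21} - 6 = 3·-2097152 - 6 = -6291462.

-6291462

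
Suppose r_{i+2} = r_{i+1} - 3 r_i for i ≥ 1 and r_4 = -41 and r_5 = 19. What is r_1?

Rearranging, r_{i-2} = (r_i - r_{i-1}) / -3.
r_3 = (19 - (-41)) / -3 = 60/-3 = -20
r_2 = (-41 - (-20)) / -3 = -21/-3 = 7
r_1 = (-20 - 7) / -3 = -27/-3 = 9

9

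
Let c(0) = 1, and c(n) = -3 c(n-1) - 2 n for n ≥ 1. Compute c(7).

c(1) = -3*1 - 2 = -5
c(2) = -3*(-5) - 4 = 11
c(3) = -3*11 - 6 = -39
c(4) = -3*(-39) - 8 = 109
c(5) = -3*109 - 10 = -337
c(6) = -3*(-337) - 12 = 999
c(7) = -3*999 - 14 = -3011

-3011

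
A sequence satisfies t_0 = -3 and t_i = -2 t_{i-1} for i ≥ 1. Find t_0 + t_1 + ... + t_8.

-513

t_1 = -2*(-3) = 6
t_2 = -2*6 = -12
t_3 = -2*(-12) = 24
t_4 = -2*24 = -48
t_5 = -2*(-48) = 96
t_6 = -2*96 = -192
t_7 = -2*(-192) = 384
t_8 = -2*384 = -768
Sum = (-3) + 6 + (-12) + 24 + (-48) + 96 + (-192) + 384 + (-768) = -513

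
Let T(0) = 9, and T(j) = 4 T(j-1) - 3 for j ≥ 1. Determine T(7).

T(1) = 4*9 - 3 = 33
T(2) = 4*33 - 3 = 129
T(3) = 4*129 - 3 = 513
T(4) = 4*513 - 3 = 2049
T(5) = 4*2049 - 3 = 8193
T(6) = 4*8193 - 3 = 32769
T(7) = 4*32769 - 3 = 131073

131073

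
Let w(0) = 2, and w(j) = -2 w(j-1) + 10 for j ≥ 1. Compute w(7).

174

w(1) = -2(2) + 10 = 6
w(2) = -2(6) + 10 = -2
w(3) = -2(-2) + 10 = 14
w(4) = -2(14) + 10 = -18
w(5) = -2(-18) + 10 = 46
w(6) = -2(46) + 10 = -82
w(7) = -2(-82) + 10 = 174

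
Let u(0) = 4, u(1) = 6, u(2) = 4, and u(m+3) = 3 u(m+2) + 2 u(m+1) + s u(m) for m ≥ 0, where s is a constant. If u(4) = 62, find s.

-1

u(3) = 24 + 4s
u(4) = 80 + 18s
So 80 + 18s = 62, giving s = -1.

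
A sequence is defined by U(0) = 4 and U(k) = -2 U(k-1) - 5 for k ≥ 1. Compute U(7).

U(1) = -2·4 - 5 = -13
U(2) = -2·(-13) - 5 = 21
U(3) = -2·21 - 5 = -47
U(4) = -2·(-47) - 5 = 89
U(5) = -2·89 - 5 = -183
U(6) = -2·(-183) - 5 = 361
U(7) = -2·361 - 5 = -727

-727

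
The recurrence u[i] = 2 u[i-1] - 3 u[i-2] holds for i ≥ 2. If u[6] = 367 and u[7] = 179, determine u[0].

9

Rearranging, u[i-2] = (u[i] - 2 u[i-1]) / -3.
u[5] = (179 - 2·367) / -3 = -555/-3 = 185
u[4] = (367 - 2·185) / -3 = -3/-3 = 1
u[3] = (185 - 2·1) / -3 = 183/-3 = -61
u[2] = (1 - 2·(-61)) / -3 = 123/-3 = -41
u[1] = (-61 - 2·(-41)) / -3 = 21/-3 = -7
u[0] = (-41 - 2·(-7)) / -3 = -27/-3 = 9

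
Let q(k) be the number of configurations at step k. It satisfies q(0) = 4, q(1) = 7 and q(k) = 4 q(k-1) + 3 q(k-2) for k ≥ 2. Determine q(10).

q(2) = 4(7) + 3(4) = 40
q(3) = 4(40) + 3(7) = 181
q(4) = 4(181) + 3(40) = 844
q(5) = 4(844) + 3(181) = 3919
q(6) = 4(3919) + 3(844) = 18208
q(7) = 4(18208) + 3(3919) = 84589
q(8) = 4(84589) + 3(18208) = 392980
q(9) = 4(392980) + 3(84589) = 1825687
q(10) = 4(1825687) + 3(392980) = 8481688

8481688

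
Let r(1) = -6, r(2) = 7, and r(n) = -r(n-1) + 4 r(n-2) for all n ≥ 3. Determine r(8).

r(3) = -7 + 4·(-6) = -31
r(4) = -(-31) + 4·7 = 59
r(5) = -59 + 4·(-31) = -183
r(6) = -(-183) + 4·59 = 419
r(7) = -419 + 4·(-183) = -1151
r(8) = -(-1151) + 4·419 = 2827

2827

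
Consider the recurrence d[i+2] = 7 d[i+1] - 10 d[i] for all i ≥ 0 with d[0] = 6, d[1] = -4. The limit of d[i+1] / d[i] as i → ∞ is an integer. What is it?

5

The characteristic equation is r^2 - 7r + 10 = 0, which factors as (r - 5)(r - 2) = 0.
So the roots are 5 and 2. Since |5| > |2| and the coefficient of 5^i is non-zero, the ratio tends to 5.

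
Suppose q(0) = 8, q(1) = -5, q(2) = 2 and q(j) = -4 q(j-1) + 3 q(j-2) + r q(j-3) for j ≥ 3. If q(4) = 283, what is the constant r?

-5

q(3) = -23 + 8r
q(4) = 98 - 37r
So 98 - 37r = 283, giving r = -5.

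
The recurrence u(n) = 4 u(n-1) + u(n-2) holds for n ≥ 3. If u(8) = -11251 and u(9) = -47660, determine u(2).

Rearranging, u(n-2) = u(n) - 4 u(n-1).
u(7) = -47660 - 4*(-11251) = -2656
u(6) = -11251 - 4*(-2656) = -627
u(5) = -2656 - 4*(-627) = -148
u(4) = -627 - 4*(-148) = -35
u(3) = -148 - 4*(-35) = -8
u(2) = -35 - 4*(-8) = -3

-3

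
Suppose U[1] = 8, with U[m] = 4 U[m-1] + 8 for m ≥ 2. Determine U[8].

174760

U[2] = 4(8) + 8 = 40
U[3] = 4(40) + 8 = 168
U[4] = 4(168) + 8 = 680
U[5] = 4(680) + 8 = 2728
U[6] = 4(2728) + 8 = 10920
U[7] = 4(10920) + 8 = 43688
U[8] = 4(43688) + 8 = 174760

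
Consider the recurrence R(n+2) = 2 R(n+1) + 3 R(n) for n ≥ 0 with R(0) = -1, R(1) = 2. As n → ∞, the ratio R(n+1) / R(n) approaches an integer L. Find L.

The characteristic equation is r^2 - 2r - 3 = 0, which factors as (r - 3)(r + 1) = 0.
So the roots are 3 and -1. Since |3| > |-1| and the coefficient of 3^n is non-zero, the ratio tends to 3.

3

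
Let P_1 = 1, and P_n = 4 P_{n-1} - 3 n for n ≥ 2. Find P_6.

-1358

P_2 = 4·1 - 6 = -2
P_3 = 4·(-2) - 9 = -17
P_4 = 4·(-17) - 12 = -80
P_5 = 4·(-80) - 15 = -335
P_6 = 4·(-335) - 18 = -1358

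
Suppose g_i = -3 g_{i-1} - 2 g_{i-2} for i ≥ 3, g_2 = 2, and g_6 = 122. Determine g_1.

Let g_1 = y.
g_3 = -6 - 2y
g_4 = 14 + 6y
g_5 = -30 - 14y
g_6 = 62 + 30y
So 62 + 30y = 122, giving y = 2.

2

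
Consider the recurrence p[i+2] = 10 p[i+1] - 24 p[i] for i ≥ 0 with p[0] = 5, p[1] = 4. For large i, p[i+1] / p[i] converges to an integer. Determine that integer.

The characteristic equation is r^2 - 10r + 24 = 0, which factors as (r - 6)(r - 4) = 0.
So the roots are 6 and 4. Since |6| > |4| and the coefficient of 6^i is non-zero, the ratio tends to 6.

6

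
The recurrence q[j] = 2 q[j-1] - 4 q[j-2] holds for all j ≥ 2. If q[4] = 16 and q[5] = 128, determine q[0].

3

Rearranging, q[j-2] = (q[j] - 2 q[j-1]) / -4.
q[3] = (128 - 2·16) / -4 = 96/-4 = -24
q[2] = (16 - 2·(-24)) / -4 = 64/-4 = -16
q[1] = (-24 - 2·(-16)) / -4 = 8/-4 = -2
q[0] = (-16 - 2·(-2)) / -4 = -12/-4 = 3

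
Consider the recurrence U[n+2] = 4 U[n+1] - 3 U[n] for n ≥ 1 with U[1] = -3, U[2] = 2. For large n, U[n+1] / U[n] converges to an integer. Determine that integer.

The characteristic equation is r^2 - 4r + 3 = 0, which factors as (r - 3)(r - 1) = 0.
So the roots are 3 and 1. Since |3| > |1| and the coefficient of 3^n is non-zero, the ratio tends to 3.

3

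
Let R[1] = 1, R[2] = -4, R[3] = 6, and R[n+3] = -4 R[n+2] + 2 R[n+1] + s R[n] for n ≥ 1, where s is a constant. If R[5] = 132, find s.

1

R[4] = -32 + s
R[5] = 140 - 8s
So 140 - 8s = 132, giving s = 1.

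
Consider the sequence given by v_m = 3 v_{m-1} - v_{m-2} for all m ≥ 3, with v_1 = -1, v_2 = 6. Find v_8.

2406

v_3 = 3(6) - (-1) = 19
v_4 = 3(19) - 6 = 51
v_5 = 3(51) - 19 = 134
v_6 = 3(134) - 51 = 351
v_7 = 3(351) - 134 = 919
v_8 = 3(919) - 351 = 2406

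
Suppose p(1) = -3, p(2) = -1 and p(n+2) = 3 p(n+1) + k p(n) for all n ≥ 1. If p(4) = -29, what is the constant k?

p(3) = -3 - 3k
p(4) = -9 - 10k
So -9 - 10k = -29, giving k = 2.

2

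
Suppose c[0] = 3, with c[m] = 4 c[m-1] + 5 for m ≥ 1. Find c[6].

c[1] = 4(3) + 5 = 17
c[2] = 4(17) + 5 = 73
c[3] = 4(73) + 5 = 297
c[4] = 4(297) + 5 = 1193
c[5] = 4(1193) + 5 = 4777
c[6] = 4(4777) + 5 = 19113

19113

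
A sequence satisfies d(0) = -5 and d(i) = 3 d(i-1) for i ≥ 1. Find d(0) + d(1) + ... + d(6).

d(1) = 3(-5) = -15
d(2) = 3(-15) = -45
d(3) = 3(-45) = -135
d(4) = 3(-135) = -405
d(5) = 3(-405) = -1215
d(6) = 3(-1215) = -3645
Sum = (-5) + (-15) + (-45) + (-135) + (-405) + (-1215) + (-3645) = -5465

-5465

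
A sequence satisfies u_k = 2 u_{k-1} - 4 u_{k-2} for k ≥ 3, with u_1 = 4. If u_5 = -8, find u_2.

Let u_2 = x.
u_3 = -16 + 2x
u_4 = -32
u_5 = -8x
So -8x = -8, giving x = 1.

1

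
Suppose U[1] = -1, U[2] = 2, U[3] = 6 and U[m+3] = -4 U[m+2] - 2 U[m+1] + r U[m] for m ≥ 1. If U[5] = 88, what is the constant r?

U[4] = -28 - r
U[5] = 100 + 6r
So 100 + 6r = 88, giving r = -2.

-2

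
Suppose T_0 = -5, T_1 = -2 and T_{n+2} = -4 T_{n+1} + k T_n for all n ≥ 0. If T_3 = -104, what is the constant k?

-4

T_2 = 8 - 5k
T_3 = -32 + 18k
So -32 + 18k = -104, giving k = -4.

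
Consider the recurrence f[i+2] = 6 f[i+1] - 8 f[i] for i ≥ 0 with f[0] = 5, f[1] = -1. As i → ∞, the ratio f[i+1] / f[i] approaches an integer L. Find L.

4

The characteristic equation is r^2 - 6r + 8 = 0, which factors as (r - 4)(r - 2) = 0.
So the roots are 4 and 2. Since |4| > |2| and the coefficient of 4^i is non-zero, the ratio tends to 4.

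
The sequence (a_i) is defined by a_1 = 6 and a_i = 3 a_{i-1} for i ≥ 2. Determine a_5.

a_2 = 3·6 = 18
a_3 = 3·18 = 54
a_4 = 3·54 = 162
a_5 = 3·162 = 486

486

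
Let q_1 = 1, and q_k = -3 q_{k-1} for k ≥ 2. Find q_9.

6561

q_2 = -3(1) = -3
q_3 = -3(-3) = 9
q_4 = -3(9) = -27
q_5 = -3(-27) = 81
q_6 = -3(81) = -243
q_7 = -3(-243) = 729
q_8 = -3(729) = -2187
q_9 = -3(-2187) = 6561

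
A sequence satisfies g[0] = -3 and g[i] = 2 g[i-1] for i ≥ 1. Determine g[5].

g[1] = 2(-3) = -6
g[2] = 2(-6) = -12
g[3] = 2(-12) = -24
g[4] = 2(-24) = -48
g[5] = 2(-48) = -96

-96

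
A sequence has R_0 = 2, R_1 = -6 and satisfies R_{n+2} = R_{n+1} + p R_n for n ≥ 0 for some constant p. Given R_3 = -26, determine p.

5

R_2 = -6 + 2p
R_3 = -6 - 4p
So -6 - 4p = -26, giving p = 5.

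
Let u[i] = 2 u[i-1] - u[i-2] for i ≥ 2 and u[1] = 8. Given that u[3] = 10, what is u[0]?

7

Let u[0] = w.
u[2] = 16 - w
u[3] = 24 - 2w
So 24 - 2w = 10, giving w = 7.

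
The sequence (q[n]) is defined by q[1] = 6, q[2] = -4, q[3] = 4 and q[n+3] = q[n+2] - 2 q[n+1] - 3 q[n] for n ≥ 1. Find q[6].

-2

q[4] = 4 - 2*(-4) - 3*6 = -6
q[5] = (-6) - 2*4 - 3*(-4) = -2
q[6] = (-2) - 2*(-6) - 3*4 = -2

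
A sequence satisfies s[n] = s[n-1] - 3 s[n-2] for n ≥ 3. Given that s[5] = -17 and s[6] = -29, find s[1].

-2

Rearranging, s[n-2] = (s[n] - s[n-1]) / -3.
s[4] = (-29 - (-17)) / -3 = -12/-3 = 4
s[3] = (-17 - 4) / -3 = -21/-3 = 7
s[2] = (4 - 7) / -3 = -3/-3 = 1
s[1] = (7 - 1) / -3 = 6/-3 = -2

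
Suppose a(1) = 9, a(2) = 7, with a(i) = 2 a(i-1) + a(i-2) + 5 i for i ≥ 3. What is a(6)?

671

a(3) = 2·7 + 9 + 15 = 38
a(4) = 2·38 + 7 + 20 = 103
a(5) = 2·103 + 38 + 25 = 269
a(6) = 2·269 + 103 + 30 = 671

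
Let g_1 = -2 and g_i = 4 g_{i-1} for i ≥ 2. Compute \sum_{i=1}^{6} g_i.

g_2 = 4*(-2) = -8
g_3 = 4*(-8) = -32
g_4 = 4*(-32) = -128
g_5 = 4*(-128) = -512
g_6 = 4*(-512) = -2048
Sum = (-2) + (-8) + (-32) + (-128) + (-512) + (-2048) = -2730

-2730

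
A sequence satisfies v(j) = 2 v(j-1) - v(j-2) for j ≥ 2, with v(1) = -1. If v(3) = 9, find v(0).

-6

Let v(0) = x.
v(2) = -2 - x
v(3) = -3 - 2x
So -3 - 2x = 9, giving x = -6.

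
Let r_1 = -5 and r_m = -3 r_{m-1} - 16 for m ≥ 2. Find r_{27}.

-2541865828333

The fixed point is -16/(1 + 3) = -4, so r_m + 4 = -3(r_{m-1} + 4).
Hence r_m = -1·(-3)^{m-1} - 4.
r_{27} = -1·(-3)^{26} - 4 = -1·2541865828329 - 4 = -2541865828333.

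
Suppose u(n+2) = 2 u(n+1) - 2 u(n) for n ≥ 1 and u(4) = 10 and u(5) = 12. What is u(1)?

Rearranging, u(n-2) = (u(n) - 2 u(n-1)) / -2.
u(3) = (12 - 2(10)) / -2 = -8/-2 = 4
u(2) = (10 - 2(4)) / -2 = 2/-2 = -1
u(1) = (4 - 2(-1)) / -2 = 6/-2 = -3

-3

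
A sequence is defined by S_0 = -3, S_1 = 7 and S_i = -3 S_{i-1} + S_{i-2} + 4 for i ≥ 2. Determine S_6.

-2511

S_2 = -3·7 + (-3) + 4 = -20
S_3 = -3·(-20) + 7 + 4 = 71
S_4 = -3·71 + (-20) + 4 = -229
S_5 = -3·(-229) + 71 + 4 = 762
S_6 = -3·762 + (-229) + 4 = -2511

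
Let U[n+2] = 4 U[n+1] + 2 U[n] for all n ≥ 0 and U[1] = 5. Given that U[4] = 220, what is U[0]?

Let U[0] = z.
U[2] = 20 + 2z
U[3] = 90 + 8z
U[4] = 400 + 36z
So 400 + 36z = 220, giving z = -5.

-5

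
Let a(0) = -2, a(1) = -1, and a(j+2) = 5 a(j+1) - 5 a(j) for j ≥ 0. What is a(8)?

a(2) = 5(-1) - 5(-2) = 5
a(3) = 5(5) - 5(-1) = 30
a(4) = 5(30) - 5(5) = 125
a(5) = 5(125) - 5(30) = 475
a(6) = 5(475) - 5(125) = 1750
a(7) = 5(1750) - 5(475) = 6375
a(8) = 5(6375) - 5(1750) = 23125

23125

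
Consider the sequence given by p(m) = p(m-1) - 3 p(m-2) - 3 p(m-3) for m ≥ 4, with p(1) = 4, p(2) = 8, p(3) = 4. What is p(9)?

p(4) = 4 - 3·8 - 3·4 = -32
p(5) = (-32) - 3·4 - 3·8 = -68
p(6) = (-68) - 3·(-32) - 3·4 = 16
p(7) = 16 - 3·(-68) - 3·(-32) = 316
p(8) = 316 - 3·16 - 3·(-68) = 472
p(9) = 472 - 3·316 - 3·16 = -524

-524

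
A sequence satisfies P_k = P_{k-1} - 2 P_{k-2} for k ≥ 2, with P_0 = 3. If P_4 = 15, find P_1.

-3

Let P_1 = z.
P_2 = -6 + z
P_3 = -6 - z
P_4 = 6 - 3z
So 6 - 3z = 15, giving z = -3.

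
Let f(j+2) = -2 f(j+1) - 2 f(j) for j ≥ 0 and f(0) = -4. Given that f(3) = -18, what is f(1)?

Let f(1) = y.
f(2) = 8 - 2y
f(3) = -16 + 2y
So -16 + 2y = -18, giving y = -1.

-1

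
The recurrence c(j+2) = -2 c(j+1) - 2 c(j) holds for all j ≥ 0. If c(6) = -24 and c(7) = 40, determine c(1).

-1

Rearranging, c(j-2) = (c(j) + 2 c(j-1)) / -2.
c(5) = (40 + 2*(-24)) / -2 = -8/-2 = 4
c(4) = (-24 + 2*4) / -2 = -16/-2 = 8
c(3) = (4 + 2*8) / -2 = 20/-2 = -10
c(2) = (8 + 2*(-10)) / -2 = -12/-2 = 6
c(1) = (-10 + 2*6) / -2 = 2/-2 = -1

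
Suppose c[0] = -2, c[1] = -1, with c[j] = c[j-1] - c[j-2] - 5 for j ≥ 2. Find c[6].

-2

c[2] = (-1) - (-2) - 5 = -4
c[3] = (-4) - (-1) - 5 = -8
c[4] = (-8) - (-4) - 5 = -9
c[5] = (-9) - (-8) - 5 = -6
c[6] = (-6) - (-9) - 5 = -2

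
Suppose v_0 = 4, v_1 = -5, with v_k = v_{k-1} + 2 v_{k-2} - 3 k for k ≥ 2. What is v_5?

-99

v_2 = (-5) + 2·4 - 6 = -3
v_3 = (-3) + 2·(-5) - 9 = -22
v_4 = (-22) + 2·(-3) - 12 = -40
v_5 = (-40) + 2·(-22) - 15 = -99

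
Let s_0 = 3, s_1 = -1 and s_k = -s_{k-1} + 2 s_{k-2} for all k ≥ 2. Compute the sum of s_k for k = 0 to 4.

23

s_2 = -(-1) + 2(3) = 7
s_3 = -7 + 2(-1) = -9
s_4 = -(-9) + 2(7) = 23
Sum = 3 + (-1) + 7 + (-9) + 23 = 23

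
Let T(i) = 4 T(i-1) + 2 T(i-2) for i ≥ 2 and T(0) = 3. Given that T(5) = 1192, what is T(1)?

Let T(1) = x.
T(2) = 6 + 4x
T(3) = 24 + 18x
T(4) = 108 + 80x
T(5) = 480 + 356x
So 480 + 356x = 1192, giving x = 2.

2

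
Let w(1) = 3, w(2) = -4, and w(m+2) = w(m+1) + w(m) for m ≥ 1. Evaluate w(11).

w(3) = (-4) + 3 = -1
w(4) = (-1) + (-4) = -5
w(5) = (-5) + (-1) = -6
w(6) = (-6) + (-5) = -11
w(7) = (-11) + (-6) = -17
w(8) = (-17) + (-11) = -28
w(9) = (-28) + (-17) = -45
w(10) = (-45) + (-28) = -73
w(11) = (-73) + (-45) = -118

-118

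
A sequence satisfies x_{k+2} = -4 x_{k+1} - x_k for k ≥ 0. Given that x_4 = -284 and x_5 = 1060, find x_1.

4

Rearranging, x_{k-2} = -(x_k + 4 x_{k-1}).
x_3 = -(1060 + 4·(-284)) = 76
x_2 = -(-284 + 4·76) = -20
x_1 = -(76 + 4·(-20)) = 4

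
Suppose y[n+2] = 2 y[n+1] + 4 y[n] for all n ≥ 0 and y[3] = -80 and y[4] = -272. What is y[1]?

-6

Rearranging, y[n-2] = (y[n] - 2 y[n-1]) / 4.
y[2] = (-272 - 2·(-80)) / 4 = -112/4 = -28
y[1] = (-80 - 2·(-28)) / 4 = -24/4 = -6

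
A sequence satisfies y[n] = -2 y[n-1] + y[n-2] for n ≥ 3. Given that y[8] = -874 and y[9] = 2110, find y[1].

-2

Rearranging, y[n-2] = y[n] + 2 y[n-1].
y[7] = 2110 + 2*(-874) = 362
y[6] = -874 + 2*362 = -150
y[5] = 362 + 2*(-150) = 62
y[4] = -150 + 2*62 = -26
y[3] = 62 + 2*(-26) = 10
y[2] = -26 + 2*10 = -6
y[1] = 10 + 2*(-6) = -2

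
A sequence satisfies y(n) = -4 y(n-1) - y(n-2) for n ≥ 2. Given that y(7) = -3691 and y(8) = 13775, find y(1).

-1

Rearranging, y(n-2) = -(y(n) + 4 y(n-1)).
y(6) = -(13775 + 4·(-3691)) = 989
y(5) = -(-3691 + 4·989) = -265
y(4) = -(989 + 4·(-265)) = 71
y(3) = -(-265 + 4·71) = -19
y(2) = -(71 + 4·(-19)) = 5
y(1) = -(-19 + 4·5) = -1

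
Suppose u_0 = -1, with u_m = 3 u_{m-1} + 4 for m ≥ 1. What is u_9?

u_1 = 3*(-1) + 4 = 1
u_2 = 3*1 + 4 = 7
u_3 = 3*7 + 4 = 25
u_4 = 3*25 + 4 = 79
u_5 = 3*79 + 4 = 241
u_6 = 3*241 + 4 = 727
u_7 = 3*727 + 4 = 2185
u_8 = 3*2185 + 4 = 6559
u_9 = 3*6559 + 4 = 19681

19681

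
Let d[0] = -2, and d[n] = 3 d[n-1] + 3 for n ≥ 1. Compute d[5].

-123

d[1] = 3(-2) + 3 = -3
d[2] = 3(-3) + 3 = -6
d[3] = 3(-6) + 3 = -15
d[4] = 3(-15) + 3 = -42
d[5] = 3(-42) + 3 = -123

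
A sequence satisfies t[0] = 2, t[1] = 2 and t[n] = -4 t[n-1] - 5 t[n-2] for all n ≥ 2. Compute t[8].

962

t[2] = -4(2) - 5(2) = -18
t[3] = -4(-18) - 5(2) = 62
t[4] = -4(62) - 5(-18) = -158
t[5] = -4(-158) - 5(62) = 322
t[6] = -4(322) - 5(-158) = -498
t[7] = -4(-498) - 5(322) = 382
t[8] = -4(382) - 5(-498) = 962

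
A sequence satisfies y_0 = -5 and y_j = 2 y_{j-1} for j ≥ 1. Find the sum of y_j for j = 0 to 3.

y_1 = 2·(-5) = -10
y_2 = 2·(-10) = -20
y_3 = 2·(-20) = -40
Sum = (-5) + (-10) + (-20) + (-40) = -75

-75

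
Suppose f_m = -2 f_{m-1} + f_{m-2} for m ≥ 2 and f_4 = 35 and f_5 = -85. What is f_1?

Rearranging, f_{m-2} = f_m + 2 f_{m-1}.
f_3 = -85 + 2(35) = -15
f_2 = 35 + 2(-15) = 5
f_1 = -15 + 2(5) = -5

-5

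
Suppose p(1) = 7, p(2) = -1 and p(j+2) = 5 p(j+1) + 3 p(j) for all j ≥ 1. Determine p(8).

73583

p(3) = 5*(-1) + 3*7 = 16
p(4) = 5*16 + 3*(-1) = 77
p(5) = 5*77 + 3*16 = 433
p(6) = 5*433 + 3*77 = 2396
p(7) = 5*2396 + 3*433 = 13279
p(8) = 5*13279 + 3*2396 = 73583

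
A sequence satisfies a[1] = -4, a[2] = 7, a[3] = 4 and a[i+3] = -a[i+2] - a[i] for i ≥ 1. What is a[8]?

a[4] = -4 - (-4) = 0
a[5] = -0 - 7 = -7
a[6] = -(-7) - 4 = 3
a[7] = -3 - 0 = -3
a[8] = -(-3) - (-7) = 10

10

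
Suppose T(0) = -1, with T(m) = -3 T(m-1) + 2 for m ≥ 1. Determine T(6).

T(1) = -3·(-1) + 2 = 5
T(2) = -3·5 + 2 = -13
T(3) = -3·(-13) + 2 = 41
T(4) = -3·41 + 2 = -121
T(5) = -3·(-121) + 2 = 365
T(6) = -3·365 + 2 = -1093

-1093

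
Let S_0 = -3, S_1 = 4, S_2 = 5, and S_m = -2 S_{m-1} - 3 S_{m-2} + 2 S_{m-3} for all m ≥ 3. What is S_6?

-195

S_3 = -2·5 - 3·4 + 2·(-3) = -28
S_4 = -2·(-28) - 3·5 + 2·4 = 49
S_5 = -2·49 - 3·(-28) + 2·5 = -4
S_6 = -2·(-4) - 3·49 + 2·(-28) = -195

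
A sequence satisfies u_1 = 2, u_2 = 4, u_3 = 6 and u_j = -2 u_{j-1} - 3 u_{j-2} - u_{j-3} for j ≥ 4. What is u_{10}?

-306

u_4 = -2(6) - 3(4) - 2 = -26
u_5 = -2(-26) - 3(6) - 4 = 30
u_6 = -2(30) - 3(-26) - 6 = 12
u_7 = -2(12) - 3(30) - (-26) = -88
u_8 = -2(-88) - 3(12) - 30 = 110
u_9 = -2(110) - 3(-88) - 12 = 32
u_{10} = -2(32) - 3(110) - (-88) = -306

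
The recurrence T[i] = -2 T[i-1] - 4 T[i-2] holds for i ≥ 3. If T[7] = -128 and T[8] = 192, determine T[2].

3

Rearranging, T[i-2] = (T[i] + 2 T[i-1]) / -4.
T[6] = (192 + 2(-128)) / -4 = -64/-4 = 16
T[5] = (-128 + 2(16)) / -4 = -96/-4 = 24
T[4] = (16 + 2(24)) / -4 = 64/-4 = -16
T[3] = (24 + 2(-16)) / -4 = -8/-4 = 2
T[2] = (-16 + 2(2)) / -4 = -12/-4 = 3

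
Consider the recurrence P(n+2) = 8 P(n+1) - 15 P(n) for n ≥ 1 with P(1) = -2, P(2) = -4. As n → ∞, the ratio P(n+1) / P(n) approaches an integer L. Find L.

The characteristic equation is r^2 - 8r + 15 = 0, which factors as (r - 5)(r - 3) = 0.
So the roots are 5 and 3. Since |5| > |3| and the coefficient of 5^n is non-zero, the ratio tends to 5.

5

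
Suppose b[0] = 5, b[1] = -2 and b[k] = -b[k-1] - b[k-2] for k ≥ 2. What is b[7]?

b[2] = -(-2) - 5 = -3
b[3] = -(-3) - (-2) = 5
b[4] = -5 - (-3) = -2
b[5] = -(-2) - 5 = -3
b[6] = -(-3) - (-2) = 5
b[7] = -5 - (-3) = -2

-2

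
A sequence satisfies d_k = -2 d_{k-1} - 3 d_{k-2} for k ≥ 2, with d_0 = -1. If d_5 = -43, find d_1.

Let d_1 = v.
d_2 = 3 - 2v
d_3 = -6 + v
d_4 = 3 + 4v
d_5 = 12 - 11v
So 12 - 11v = -43, giving v = 5.

5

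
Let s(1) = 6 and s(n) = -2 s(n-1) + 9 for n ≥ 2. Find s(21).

The fixed point is 9/(1 + 2) = 3, so s(n) - 3 = -2(s(n-1) - 3).
Hence s(n) = 3·(-2)^{n-1} + 3.
s(21) = 3·(-2)^{20} + 3 = 3·1048576 + 3 = 3145731.

3145731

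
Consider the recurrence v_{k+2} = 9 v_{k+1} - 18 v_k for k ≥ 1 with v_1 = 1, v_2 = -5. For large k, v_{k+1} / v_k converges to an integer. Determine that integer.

The characteristic equation is r^2 - 9r + 18 = 0, which factors as (r - 6)(r - 3) = 0.
So the roots are 6 and 3. Since |6| > |3| and the coefficient of 6^k is non-zero, the ratio tends to 6.

6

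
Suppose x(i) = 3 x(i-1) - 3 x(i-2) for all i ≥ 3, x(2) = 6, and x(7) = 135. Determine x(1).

-5

Let x(1) = z.
x(3) = 18 - 3z
x(4) = 36 - 9z
x(5) = 54 - 18z
x(6) = 54 - 27z
x(7) = -27z
So -27z = 135, giving z = -5.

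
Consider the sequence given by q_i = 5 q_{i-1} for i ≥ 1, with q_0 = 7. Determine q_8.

2734375

q_1 = 5*7 = 35
q_2 = 5*35 = 175
q_3 = 5*175 = 875
q_4 = 5*875 = 4375
q_5 = 5*4375 = 21875
q_6 = 5*21875 = 109375
q_7 = 5*109375 = 546875
q_8 = 5*546875 = 2734375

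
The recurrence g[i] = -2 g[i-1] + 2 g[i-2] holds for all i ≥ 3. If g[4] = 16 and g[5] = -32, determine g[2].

8

Rearranging, g[i-2] = (g[i] + 2 g[i-1]) / 2.
g[3] = (-32 + 2·16) / 2 = 0/2 = 0
g[2] = (16 + 2·0) / 2 = 16/2 = 8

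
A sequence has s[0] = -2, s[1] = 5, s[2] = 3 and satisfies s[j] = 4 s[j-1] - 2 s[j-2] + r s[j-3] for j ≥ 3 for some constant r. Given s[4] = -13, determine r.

5

s[3] = 2 - 2r
s[4] = 2 - 3r
So 2 - 3r = -13, giving r = 5.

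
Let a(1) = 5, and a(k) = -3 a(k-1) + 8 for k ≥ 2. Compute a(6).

a(2) = -3·5 + 8 = -7
a(3) = -3·(-7) + 8 = 29
a(4) = -3·29 + 8 = -79
a(5) = -3·(-79) + 8 = 245
a(6) = -3·245 + 8 = -727

-727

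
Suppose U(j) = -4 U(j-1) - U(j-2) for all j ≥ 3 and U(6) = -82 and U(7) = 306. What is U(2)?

-2

Rearranging, U(j-2) = -(U(j) + 4 U(j-1)).
U(5) = -(306 + 4*(-82)) = 22
U(4) = -(-82 + 4*22) = -6
U(3) = -(22 + 4*(-6)) = 2
U(2) = -(-6 + 4*2) = -2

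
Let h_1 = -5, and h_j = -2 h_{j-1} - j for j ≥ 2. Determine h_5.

-73

h_2 = -2(-5) - 2 = 8
h_3 = -2(8) - 3 = -19
h_4 = -2(-19) - 4 = 34
h_5 = -2(34) - 5 = -73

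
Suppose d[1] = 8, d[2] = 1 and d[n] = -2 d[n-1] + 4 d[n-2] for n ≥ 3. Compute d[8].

-7360

d[3] = -2·1 + 4·8 = 30
d[4] = -2·30 + 4·1 = -56
d[5] = -2·(-56) + 4·30 = 232
d[6] = -2·232 + 4·(-56) = -688
d[7] = -2·(-688) + 4·232 = 2304
d[8] = -2·2304 + 4·(-688) = -7360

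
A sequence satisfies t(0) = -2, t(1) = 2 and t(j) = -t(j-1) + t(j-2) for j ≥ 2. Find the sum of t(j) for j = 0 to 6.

-18

t(2) = -2 + (-2) = -4
t(3) = -(-4) + 2 = 6
t(4) = -6 + (-4) = -10
t(5) = -(-10) + 6 = 16
t(6) = -16 + (-10) = -26
Sum = (-2) + 2 + (-4) + 6 + (-10) + 16 + (-26) = -18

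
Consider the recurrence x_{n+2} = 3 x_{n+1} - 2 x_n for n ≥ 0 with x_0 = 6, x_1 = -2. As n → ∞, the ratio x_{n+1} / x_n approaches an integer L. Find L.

2

The characteristic equation is r^2 - 3r + 2 = 0, which factors as (r - 2)(r - 1) = 0.
So the roots are 2 and 1. Since |2| > |1| and the coefficient of 2^n is non-zero, the ratio tends to 2.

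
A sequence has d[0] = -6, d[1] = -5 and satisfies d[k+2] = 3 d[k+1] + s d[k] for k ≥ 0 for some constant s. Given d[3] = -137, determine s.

4

d[2] = -15 - 6s
d[3] = -45 - 23s
So -45 - 23s = -137, giving s = 4.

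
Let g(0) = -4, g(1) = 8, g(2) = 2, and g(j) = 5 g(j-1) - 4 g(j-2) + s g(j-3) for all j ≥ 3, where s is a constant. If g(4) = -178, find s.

g(3) = -22 - 4s
g(4) = -118 - 12s
So -118 - 12s = -178, giving s = 5.

5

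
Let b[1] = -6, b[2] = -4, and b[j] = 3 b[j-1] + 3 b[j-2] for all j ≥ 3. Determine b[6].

b[3] = 3(-4) + 3(-6) = -30
b[4] = 3(-30) + 3(-4) = -102
b[5] = 3(-102) + 3(-30) = -396
b[6] = 3(-396) + 3(-102) = -1494

-1494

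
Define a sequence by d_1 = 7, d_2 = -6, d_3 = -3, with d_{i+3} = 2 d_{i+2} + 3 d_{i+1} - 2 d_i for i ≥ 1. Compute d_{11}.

-42035

d_4 = 2*(-3) + 3*(-6) - 2*7 = -38
d_5 = 2*(-38) + 3*(-3) - 2*(-6) = -73
d_6 = 2*(-73) + 3*(-38) - 2*(-3) = -254
d_7 = 2*(-254) + 3*(-73) - 2*(-38) = -651
d_8 = 2*(-651) + 3*(-254) - 2*(-73) = -1918
d_9 = 2*(-1918) + 3*(-651) - 2*(-254) = -5281
d_{10} = 2*(-5281) + 3*(-1918) - 2*(-651) = -15014
d_{11} = 2*(-15014) + 3*(-5281) - 2*(-1918) = -42035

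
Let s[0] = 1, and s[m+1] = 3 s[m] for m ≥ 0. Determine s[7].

2187

s[1] = 3(1) = 3
s[2] = 3(3) = 9
s[3] = 3(9) = 27
s[4] = 3(27) = 81
s[5] = 3(81) = 243
s[6] = 3(243) = 729
s[7] = 3(729) = 2187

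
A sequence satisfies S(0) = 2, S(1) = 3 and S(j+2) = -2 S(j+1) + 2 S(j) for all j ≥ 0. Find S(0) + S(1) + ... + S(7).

S(2) = -2·3 + 2·2 = -2
S(3) = -2·(-2) + 2·3 = 10
S(4) = -2·10 + 2·(-2) = -24
S(5) = -2·(-24) + 2·10 = 68
S(6) = -2·68 + 2·(-24) = -184
S(7) = -2·(-184) + 2·68 = 504
Sum = 2 + 3 + (-2) + 10 + (-24) + 68 + (-184) + 504 = 377

377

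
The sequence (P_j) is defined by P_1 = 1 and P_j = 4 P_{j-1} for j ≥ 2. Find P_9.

P_2 = 4*1 = 4
P_3 = 4*4 = 16
P_4 = 4*16 = 64
P_5 = 4*64 = 256
P_6 = 4*256 = 1024
P_7 = 4*1024 = 4096
P_8 = 4*4096 = 16384
P_9 = 4*16384 = 65536

65536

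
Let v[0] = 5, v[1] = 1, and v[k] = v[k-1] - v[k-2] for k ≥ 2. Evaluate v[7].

1

v[2] = 1 - 5 = -4
v[3] = (-4) - 1 = -5
v[4] = (-5) - (-4) = -1
v[5] = (-1) - (-5) = 4
v[6] = 4 - (-1) = 5
v[7] = 5 - 4 = 1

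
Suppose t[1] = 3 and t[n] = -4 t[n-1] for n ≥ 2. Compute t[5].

t[2] = -4*3 = -12
t[3] = -4*(-12) = 48
t[4] = -4*48 = -192
t[5] = -4*(-192) = 768

768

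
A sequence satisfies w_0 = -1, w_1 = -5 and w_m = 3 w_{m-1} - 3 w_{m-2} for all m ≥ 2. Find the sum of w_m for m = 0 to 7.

w_2 = 3*(-5) - 3*(-1) = -12
w_3 = 3*(-12) - 3*(-5) = -21
w_4 = 3*(-21) - 3*(-12) = -27
w_5 = 3*(-27) - 3*(-21) = -18
w_6 = 3*(-18) - 3*(-27) = 27
w_7 = 3*27 - 3*(-18) = 135
Sum = (-1) + (-5) + (-12) + (-21) + (-27) + (-18) + 27 + 135 = 78

78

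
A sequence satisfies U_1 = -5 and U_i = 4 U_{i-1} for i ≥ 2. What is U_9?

U_2 = 4·(-5) = -20
U_3 = 4·(-20) = -80
U_4 = 4·(-80) = -320
U_5 = 4·(-320) = -1280
U_6 = 4·(-1280) = -5120
U_7 = 4·(-5120) = -20480
U_8 = 4·(-20480) = -81920
U_9 = 4·(-81920) = -327680

-327680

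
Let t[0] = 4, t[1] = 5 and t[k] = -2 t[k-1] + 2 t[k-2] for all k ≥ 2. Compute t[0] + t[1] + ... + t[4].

-11

t[2] = -2·5 + 2·4 = -2
t[3] = -2·(-2) + 2·5 = 14
t[4] = -2·14 + 2·(-2) = -32
Sum = 4 + 5 + (-2) + 14 + (-32) = -11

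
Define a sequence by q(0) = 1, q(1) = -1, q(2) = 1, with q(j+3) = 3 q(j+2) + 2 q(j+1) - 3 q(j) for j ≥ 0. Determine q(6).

-26

q(3) = 3*1 + 2*(-1) - 3*1 = -2
q(4) = 3*(-2) + 2*1 - 3*(-1) = -1
q(5) = 3*(-1) + 2*(-2) - 3*1 = -10
q(6) = 3*(-10) + 2*(-1) - 3*(-2) = -26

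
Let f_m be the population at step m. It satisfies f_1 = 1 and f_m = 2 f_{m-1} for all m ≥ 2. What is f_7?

f_2 = 2·1 = 2
f_3 = 2·2 = 4
f_4 = 2·4 = 8
f_5 = 2·8 = 16
f_6 = 2·16 = 32
f_7 = 2·32 = 64

64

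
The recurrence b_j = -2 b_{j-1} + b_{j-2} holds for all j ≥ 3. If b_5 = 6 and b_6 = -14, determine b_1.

Rearranging, b_{j-2} = b_j + 2 b_{j-1}.
b_4 = -14 + 2·6 = -2
b_3 = 6 + 2·(-2) = 2
b_2 = -2 + 2·2 = 2
b_1 = 2 + 2·2 = 6

6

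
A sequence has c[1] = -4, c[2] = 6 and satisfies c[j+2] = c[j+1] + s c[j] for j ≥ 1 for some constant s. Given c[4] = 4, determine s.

c[3] = 6 - 4s
c[4] = 6 + 2s
So 6 + 2s = 4, giving s = -1.

-1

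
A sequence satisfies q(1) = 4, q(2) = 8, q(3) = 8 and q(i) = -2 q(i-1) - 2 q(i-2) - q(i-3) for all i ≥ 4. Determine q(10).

-36

q(4) = -2(8) - 2(8) - 4 = -36
q(5) = -2(-36) - 2(8) - 8 = 48
q(6) = -2(48) - 2(-36) - 8 = -32
q(7) = -2(-32) - 2(48) - (-36) = 4
q(8) = -2(4) - 2(-32) - 48 = 8
q(9) = -2(8) - 2(4) - (-32) = 8
q(10) = -2(8) - 2(8) - 4 = -36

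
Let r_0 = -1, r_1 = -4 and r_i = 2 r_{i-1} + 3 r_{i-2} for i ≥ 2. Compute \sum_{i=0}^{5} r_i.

-455

r_2 = 2(-4) + 3(-1) = -11
r_3 = 2(-11) + 3(-4) = -34
r_4 = 2(-34) + 3(-11) = -101
r_5 = 2(-101) + 3(-34) = -304
Sum = (-1) + (-4) + (-11) + (-34) + (-101) + (-304) = -455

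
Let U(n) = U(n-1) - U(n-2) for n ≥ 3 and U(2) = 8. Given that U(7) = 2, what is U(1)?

Let U(1) = z.
U(3) = 8 - z
U(4) = -z
U(5) = -8
U(6) = -8 + z
U(7) = z
So z = 2, giving z = 2.

2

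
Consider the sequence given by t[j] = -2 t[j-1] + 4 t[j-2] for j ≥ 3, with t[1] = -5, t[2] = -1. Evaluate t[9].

t[3] = -2·(-1) + 4·(-5) = -18
t[4] = -2·(-18) + 4·(-1) = 32
t[5] = -2·32 + 4·(-18) = -136
t[6] = -2·(-136) + 4·32 = 400
t[7] = -2·400 + 4·(-136) = -1344
t[8] = -2·(-1344) + 4·400 = 4288
t[9] = -2·4288 + 4·(-1344) = -13952

-13952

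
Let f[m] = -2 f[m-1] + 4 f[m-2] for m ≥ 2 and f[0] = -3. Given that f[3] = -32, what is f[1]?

Let f[1] = w.
f[2] = -12 - 2w
f[3] = 24 + 8w
So 24 + 8w = -32, giving w = -7.

-7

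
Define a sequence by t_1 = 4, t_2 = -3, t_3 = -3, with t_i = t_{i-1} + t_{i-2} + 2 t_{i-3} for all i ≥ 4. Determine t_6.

-11

t_4 = (-3) + (-3) + 2(4) = 2
t_5 = 2 + (-3) + 2(-3) = -7
t_6 = (-7) + 2 + 2(-3) = -11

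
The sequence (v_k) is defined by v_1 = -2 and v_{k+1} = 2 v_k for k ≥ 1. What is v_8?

-256

v_2 = 2·(-2) = -4
v_3 = 2·(-4) = -8
v_4 = 2·(-8) = -16
v_5 = 2·(-16) = -32
v_6 = 2·(-32) = -64
v_7 = 2·(-64) = -128
v_8 = 2·(-128) = -256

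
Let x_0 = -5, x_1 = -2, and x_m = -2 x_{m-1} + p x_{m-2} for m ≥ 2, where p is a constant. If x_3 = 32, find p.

5

x_2 = 4 - 5p
x_3 = -8 + 8p
So -8 + 8p = 32, giving p = 5.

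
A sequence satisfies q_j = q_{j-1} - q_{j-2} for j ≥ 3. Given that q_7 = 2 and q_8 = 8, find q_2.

8

Rearranging, q_{j-2} = -(q_j - q_{j-1}).
q_6 = -(8 - 2) = -6
q_5 = -(2 - (-6)) = -8
q_4 = -(-6 - (-8)) = -2
q_3 = -(-8 - (-2)) = 6
q_2 = -(-2 - 6) = 8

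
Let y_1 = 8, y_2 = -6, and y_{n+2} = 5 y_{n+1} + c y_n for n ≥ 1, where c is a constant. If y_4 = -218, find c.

y_3 = -30 + 8c
y_4 = -150 + 34c
So -150 + 34c = -218, giving c = -2.

-2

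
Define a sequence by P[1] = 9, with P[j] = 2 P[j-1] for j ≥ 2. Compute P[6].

288

P[2] = 2(9) = 18
P[3] = 2(18) = 36
P[4] = 2(36) = 72
P[5] = 2(72) = 144
P[6] = 2(144) = 288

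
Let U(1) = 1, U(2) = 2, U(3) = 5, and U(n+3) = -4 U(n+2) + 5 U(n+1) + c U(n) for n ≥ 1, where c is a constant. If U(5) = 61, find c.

U(4) = -10 + c
U(5) = 65 - 2c
So 65 - 2c = 61, giving c = 2.

2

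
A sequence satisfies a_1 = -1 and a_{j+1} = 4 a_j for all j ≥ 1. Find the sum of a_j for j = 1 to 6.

a_2 = 4*(-1) = -4
a_3 = 4*(-4) = -16
a_4 = 4*(-16) = -64
a_5 = 4*(-64) = -256
a_6 = 4*(-256) = -1024
Sum = (-1) + (-4) + (-16) + (-64) + (-256) + (-1024) = -1365

-1365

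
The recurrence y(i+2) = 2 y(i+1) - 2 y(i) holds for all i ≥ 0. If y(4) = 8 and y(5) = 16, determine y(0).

-2

Rearranging, y(i-2) = (y(i) - 2 y(i-1)) / -2.
y(3) = (16 - 2·8) / -2 = 0/-2 = 0
y(2) = (8 - 2·0) / -2 = 8/-2 = -4
y(1) = (0 - 2·(-4)) / -2 = 8/-2 = -4
y(0) = (-4 - 2·(-4)) / -2 = 4/-2 = -2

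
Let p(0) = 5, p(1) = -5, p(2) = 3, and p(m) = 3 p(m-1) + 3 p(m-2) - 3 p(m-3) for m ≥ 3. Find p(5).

p(3) = 3·3 + 3·(-5) - 3·5 = -21
p(4) = 3·(-21) + 3·3 - 3·(-5) = -39
p(5) = 3·(-39) + 3·(-21) - 3·3 = -189

-189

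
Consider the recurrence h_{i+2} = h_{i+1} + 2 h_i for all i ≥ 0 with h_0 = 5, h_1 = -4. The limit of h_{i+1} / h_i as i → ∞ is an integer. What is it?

2

The characteristic equation is r^2 - r - 2 = 0, which factors as (r - 2)(r + 1) = 0.
So the roots are 2 and -1. Since |2| > |-1| and the coefficient of 2^i is non-zero, the ratio tends to 2.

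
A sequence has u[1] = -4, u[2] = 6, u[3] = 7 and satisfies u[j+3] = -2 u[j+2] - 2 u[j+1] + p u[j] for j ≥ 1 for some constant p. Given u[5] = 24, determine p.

u[4] = -26 - 4p
u[5] = 38 + 14p
So 38 + 14p = 24, giving p = -1.

-1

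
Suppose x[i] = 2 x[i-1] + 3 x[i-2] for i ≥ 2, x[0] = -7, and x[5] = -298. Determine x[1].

2

Let x[1] = v.
x[2] = -21 + 2v
x[3] = -42 + 7v
x[4] = -147 + 20v
x[5] = -420 + 61v
So -420 + 61v = -298, giving v = 2.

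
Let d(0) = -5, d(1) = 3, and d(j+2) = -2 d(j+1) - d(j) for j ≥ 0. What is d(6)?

d(2) = -2*3 - (-5) = -1
d(3) = -2*(-1) - 3 = -1
d(4) = -2*(-1) - (-1) = 3
d(5) = -2*3 - (-1) = -5
d(6) = -2*(-5) - 3 = 7

7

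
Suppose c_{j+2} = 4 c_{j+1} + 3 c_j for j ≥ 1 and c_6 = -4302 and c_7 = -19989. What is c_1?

-7

Rearranging, c_{j-2} = (c_j - 4 c_{j-1}) / 3.
c_5 = (-19989 - 4*(-4302)) / 3 = -2781/3 = -927
c_4 = (-4302 - 4*(-927)) / 3 = -594/3 = -198
c_3 = (-927 - 4*(-198)) / 3 = -135/3 = -45
c_2 = (-198 - 4*(-45)) / 3 = -18/3 = -6
c_1 = (-45 - 4*(-6)) / 3 = -21/3 = -7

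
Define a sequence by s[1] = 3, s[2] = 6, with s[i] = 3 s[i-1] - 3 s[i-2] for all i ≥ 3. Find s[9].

-243

s[3] = 3·6 - 3·3 = 9
s[4] = 3·9 - 3·6 = 9
s[5] = 3·9 - 3·9 = 0
s[6] = 3·0 - 3·9 = -27
s[7] = 3·(-27) - 3·0 = -81
s[8] = 3·(-81) - 3·(-27) = -162
s[9] = 3·(-162) - 3·(-81) = -243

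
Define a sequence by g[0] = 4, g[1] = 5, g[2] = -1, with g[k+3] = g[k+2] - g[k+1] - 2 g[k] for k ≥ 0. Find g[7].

97

g[3] = (-1) - 5 - 2·4 = -14
g[4] = (-14) - (-1) - 2·5 = -23
g[5] = (-23) - (-14) - 2·(-1) = -7
g[6] = (-7) - (-23) - 2·(-14) = 44
g[7] = 44 - (-7) - 2·(-23) = 97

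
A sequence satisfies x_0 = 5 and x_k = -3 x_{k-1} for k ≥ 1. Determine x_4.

405

x_1 = -3(5) = -15
x_2 = -3(-15) = 45
x_3 = -3(45) = -135
x_4 = -3(-135) = 405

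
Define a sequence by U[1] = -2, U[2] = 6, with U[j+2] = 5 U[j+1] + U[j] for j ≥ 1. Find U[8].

U[3] = 5(6) + (-2) = 28
U[4] = 5(28) + 6 = 146
U[5] = 5(146) + 28 = 758
U[6] = 5(758) + 146 = 3936
U[7] = 5(3936) + 758 = 20438
U[8] = 5(20438) + 3936 = 106126

106126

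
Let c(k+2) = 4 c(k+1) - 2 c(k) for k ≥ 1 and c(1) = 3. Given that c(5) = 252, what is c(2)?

Let c(2) = y.
c(3) = -6 + 4y
c(4) = -24 + 14y
c(5) = -84 + 48y
So -84 + 48y = 252, giving y = 7.

7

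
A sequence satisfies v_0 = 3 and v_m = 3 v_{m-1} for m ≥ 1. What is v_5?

729

v_1 = 3·3 = 9
v_2 = 3·9 = 27
v_3 = 3·27 = 81
v_4 = 3·81 = 243
v_5 = 3·243 = 729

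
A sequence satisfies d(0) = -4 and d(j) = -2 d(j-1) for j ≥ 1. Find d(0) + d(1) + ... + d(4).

d(1) = -2·(-4) = 8
d(2) = -2·8 = -16
d(3) = -2·(-16) = 32
d(4) = -2·32 = -64
Sum = (-4) + 8 + (-16) + 32 + (-64) = -44

-44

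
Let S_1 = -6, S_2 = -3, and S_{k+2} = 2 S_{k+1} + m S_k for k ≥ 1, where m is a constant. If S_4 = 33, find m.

-3

S_3 = -6 - 6m
S_4 = -12 - 15m
So -12 - 15m = 33, giving m = -3.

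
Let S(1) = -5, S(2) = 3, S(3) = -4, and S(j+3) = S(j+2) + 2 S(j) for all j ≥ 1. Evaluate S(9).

-92

S(4) = (-4) + 2*(-5) = -14
S(5) = (-14) + 2*3 = -8
S(6) = (-8) + 2*(-4) = -16
S(7) = (-16) + 2*(-14) = -44
S(8) = (-44) + 2*(-8) = -60
S(9) = (-60) + 2*(-16) = -92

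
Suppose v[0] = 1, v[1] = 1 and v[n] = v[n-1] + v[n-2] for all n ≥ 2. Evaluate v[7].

v[2] = 1 + 1 = 2
v[3] = 2 + 1 = 3
v[4] = 3 + 2 = 5
v[5] = 5 + 3 = 8
v[6] = 8 + 5 = 13
v[7] = 13 + 8 = 21

21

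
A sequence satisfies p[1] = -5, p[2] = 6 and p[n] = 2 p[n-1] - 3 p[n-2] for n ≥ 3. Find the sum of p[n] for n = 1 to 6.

p[3] = 2*6 - 3*(-5) = 27
p[4] = 2*27 - 3*6 = 36
p[5] = 2*36 - 3*27 = -9
p[6] = 2*(-9) - 3*36 = -126
Sum = (-5) + 6 + 27 + 36 + (-9) + (-126) = -71

-71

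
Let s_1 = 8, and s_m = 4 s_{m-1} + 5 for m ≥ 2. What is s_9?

633513

s_2 = 4*8 + 5 = 37
s_3 = 4*37 + 5 = 153
s_4 = 4*153 + 5 = 617
s_5 = 4*617 + 5 = 2473
s_6 = 4*2473 + 5 = 9897
s_7 = 4*9897 + 5 = 39593
s_8 = 4*39593 + 5 = 158377
s_9 = 4*158377 + 5 = 633513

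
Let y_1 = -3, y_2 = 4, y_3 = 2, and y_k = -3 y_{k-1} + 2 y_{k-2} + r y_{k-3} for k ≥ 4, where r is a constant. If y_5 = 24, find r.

y_4 = 2 - 3r
y_5 = -2 + 13r
So -2 + 13r = 24, giving r = 2.

2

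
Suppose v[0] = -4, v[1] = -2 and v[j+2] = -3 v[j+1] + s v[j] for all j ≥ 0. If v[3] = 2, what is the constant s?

2

v[2] = 6 - 4s
v[3] = -18 + 10s
So -18 + 10s = 2, giving s = 2.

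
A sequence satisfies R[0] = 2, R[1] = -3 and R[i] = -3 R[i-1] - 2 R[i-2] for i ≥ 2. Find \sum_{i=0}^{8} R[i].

172

R[2] = -3(-3) - 2(2) = 5
R[3] = -3(5) - 2(-3) = -9
R[4] = -3(-9) - 2(5) = 17
R[5] = -3(17) - 2(-9) = -33
R[6] = -3(-33) - 2(17) = 65
R[7] = -3(65) - 2(-33) = -129
R[8] = -3(-129) - 2(65) = 257
Sum = 2 + (-3) + 5 + (-9) + 17 + (-33) + 65 + (-129) + 257 = 172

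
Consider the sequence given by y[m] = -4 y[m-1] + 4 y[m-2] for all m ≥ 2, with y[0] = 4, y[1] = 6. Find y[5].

1248

y[2] = -4*6 + 4*4 = -8
y[3] = -4*(-8) + 4*6 = 56
y[4] = -4*56 + 4*(-8) = -256
y[5] = -4*(-256) + 4*56 = 1248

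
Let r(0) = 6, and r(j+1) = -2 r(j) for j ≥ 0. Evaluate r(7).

r(1) = -2·6 = -12
r(2) = -2·(-12) = 24
r(3) = -2·24 = -48
r(4) = -2·(-48) = 96
r(5) = -2·96 = -192
r(6) = -2·(-192) = 384
r(7) = -2·384 = -768

-768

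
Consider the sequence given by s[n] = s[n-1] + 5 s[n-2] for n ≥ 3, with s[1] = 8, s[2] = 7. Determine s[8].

5947

s[3] = 7 + 5(8) = 47
s[4] = 47 + 5(7) = 82
s[5] = 82 + 5(47) = 317
s[6] = 317 + 5(82) = 727
s[7] = 727 + 5(317) = 2312
s[8] = 2312 + 5(727) = 5947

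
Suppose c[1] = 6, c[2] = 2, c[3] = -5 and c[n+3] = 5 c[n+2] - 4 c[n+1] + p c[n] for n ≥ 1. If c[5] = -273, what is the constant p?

c[4] = -33 + 6p
c[5] = -145 + 32p
So -145 + 32p = -273, giving p = -4.

-4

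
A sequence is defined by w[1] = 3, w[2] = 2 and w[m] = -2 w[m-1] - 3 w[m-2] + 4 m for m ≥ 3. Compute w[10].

w[3] = -2(2) - 3(3) + 12 = -1
w[4] = -2(-1) - 3(2) + 16 = 12
w[5] = -2(12) - 3(-1) + 20 = -1
w[6] = -2(-1) - 3(12) + 24 = -10
w[7] = -2(-10) - 3(-1) + 28 = 51
w[8] = -2(51) - 3(-10) + 32 = -40
w[9] = -2(-40) - 3(51) + 36 = -37
w[10] = -2(-37) - 3(-40) + 40 = 234

234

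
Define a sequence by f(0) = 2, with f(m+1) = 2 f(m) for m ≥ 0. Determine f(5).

f(1) = 2*2 = 4
f(2) = 2*4 = 8
f(3) = 2*8 = 16
f(4) = 2*16 = 32
f(5) = 2*32 = 64

64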